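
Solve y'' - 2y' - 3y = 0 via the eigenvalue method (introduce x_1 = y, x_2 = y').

y(t) = K_1e^(-t) + K_2e^(3t)

Let x_1 = y, x_2 = y'. Then x_1' = x_2 and x_2' = 3x_1 + 2x_2.
A = [[0,1],[3,2]]; det(A-λI) = λ^2 - 2λ - 3.
Eigenvalues λ = -1, 3 with eigenvectors (1,-1), (1,3).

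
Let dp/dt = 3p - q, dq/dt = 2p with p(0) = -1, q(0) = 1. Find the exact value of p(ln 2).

A = [[3,-1],[2,0]]; eigenvalues λ = 1, 2.
Eigenvectors: (-1,-2) for λ=1, (-1,-1) for λ=2.
From the initial condition, c_1 = -2, c_2 = 3.
p(ln 2) = (-2)(2^1)(-1) + (3)(2^2)(-1) = -8.

-8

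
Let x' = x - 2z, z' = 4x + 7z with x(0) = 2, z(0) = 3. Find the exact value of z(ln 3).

A = [[1,-2],[4,7]]; eigenvalues λ = 5, 3.
Eigenvectors: (-1,2) for λ=5, (1,-1) for λ=3.
From the initial condition, c_1 = 5, c_2 = 7.
z(ln 3) = (5)(3^5)(2) + (7)(3^3)(-1) = 2241.

2241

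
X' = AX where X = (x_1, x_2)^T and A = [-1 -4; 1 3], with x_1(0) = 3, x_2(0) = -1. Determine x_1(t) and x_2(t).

x_1(t) = -2te^(t) + 3e^(t), x_2(t) = te^(t) - e^(t)

Coefficient matrix A = [[-1, -4], [1, 3]].
Characteristic polynomial det(A - λI) = λ^2 - 2λ + 1 = 0.
Single eigenvalue λ = 1 with algebraic multiplicity 2.
Eigenvector v = (2,-1); generalized eigenvector w with (A-λI)w=v is (3,-2).
General solution: e^(t)[c_1·v + c_2·(t·v + w)].
Applying x_1(0)=3, x_2(0)=-1 gives c_1=3, c_2=-1.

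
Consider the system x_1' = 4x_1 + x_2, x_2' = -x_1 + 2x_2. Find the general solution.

x_1(t) = C_1e^(3t) + C_2te^(3t) - C_2e^(3t), x_2(t) = -C_1e^(3t) - C_2te^(3t) + 2C_2e^(3t)

Coefficient matrix A = [[4, 1], [-1, 2]].
Characteristic polynomial det(A - λI) = λ^2 - 6λ + 9 = 0.
Single eigenvalue λ = 3 with algebraic multiplicity 2.
Eigenvector v = (1,-1); generalized eigenvector w with (A-λI)w=v is (-1,2).
General solution: e^(3t)[C_1·v + C_2·(t·v + w)].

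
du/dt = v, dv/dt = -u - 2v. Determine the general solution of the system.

Coefficient matrix A = [[0, 1], [-1, -2]].
Characteristic polynomial det(A - λI) = λ^2 + 2λ + 1 = 0.
Single eigenvalue λ = -1 with algebraic multiplicity 2.
Eigenvector v = (-1,1); generalized eigenvector w with (A-λI)w=v is (2,-3).
General solution: e^(-t)[K_1·v + K_2·(t·v + w)].

u(t) = -K_1e^(-t) - K_2te^(-t) + 2K_2e^(-t), v(t) = K_1e^(-t) + K_2te^(-t) - 3K_2e^(-t)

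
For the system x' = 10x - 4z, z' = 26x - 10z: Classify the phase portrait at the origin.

A = [[10,-4],[26,-10]]; det(A-λI) = λ^2 + 4.
λ = 0 ± 2i: zero real part.

center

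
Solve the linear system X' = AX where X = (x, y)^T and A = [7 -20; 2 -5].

x(t) = 3c_1e^(t)sin(2t) + c_1e^(t)cos(2t) + c_2e^(t)sin(2t) - 3c_2e^(t)cos(2t), y(t) = c_1e^(t)sin(2t) - c_2e^(t)cos(2t)

Coefficient matrix A = [[7, -20], [2, -5]].
Characteristic polynomial det(A - λI) = λ^2 - 2λ + 5 = 0.
Eigenvalues λ = 1 ± 2i (complex conjugate pair).
For λ=1+2i: an eigenvector is (1,0) - i(3,1) = (1 - 3i, 0 - i).
A real fundamental pair from Re and Im of e^((1+2i)t)v: X_1 = e^(t)(cos(2t)·(1,0) + sin(2t)·(3,1)), X_2 = e^(t)(sin(2t)·(1,0) - cos(2t)·(3,1)).
General solution: c_1X_1 + c_2X_2.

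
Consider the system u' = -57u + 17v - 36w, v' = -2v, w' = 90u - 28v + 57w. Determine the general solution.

Coefficient matrix A = [[-57, 17, -36], [0, -2, 0], [90, -28, 57]].
det(A - λI) = 0 gives eigenvalues λ = -2, 3, -3.
For λ=-2: eigenvector (-1,1,2).
For λ=3: eigenvector (3,0,-5).
For λ=-3: eigenvector (2,0,-3).
General solution: K_1e^(-2t)(-1,1,2) + K_2e^(3t)(3,0,-5) + K_3e^(-3t)(2,0,-3).

u(t) = -K_1e^(-2t) + 3K_2e^(3t) + 2K_3e^(-3t), v(t) = K_1e^(-2t), w(t) = 2K_1e^(-2t) - 5K_2e^(3t) - 3K_3e^(-3t)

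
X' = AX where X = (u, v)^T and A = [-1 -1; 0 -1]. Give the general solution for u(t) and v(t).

Coefficient matrix A = [[-1, -1], [0, -1]].
Characteristic polynomial det(A - λI) = λ^2 + 2λ + 1 = 0.
Single eigenvalue λ = -1 with algebraic multiplicity 2.
Eigenvector v = (-1,0); generalized eigenvector w with (A-λI)w=v is (-1,1).
General solution: e^(-t)[c_1·v + c_2·(t·v + w)].

u(t) = -c_1e^(-t) - c_2te^(-t) - c_2e^(-t), v(t) = c_2e^(-t)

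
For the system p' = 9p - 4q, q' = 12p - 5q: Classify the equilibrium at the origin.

unstable node

A = [[9,-4],[12,-5]]; det(A-λI) = λ^2 - 4λ + 3.
λ = 1, 3: both positive.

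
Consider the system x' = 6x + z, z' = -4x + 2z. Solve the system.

x(t) = -C_1e^(4t) - C_2te^(4t) - C_2e^(4t), z(t) = 2C_1e^(4t) + 2C_2te^(4t) + C_2e^(4t)

Coefficient matrix A = [[6, 1], [-4, 2]].
Characteristic polynomial det(A - λI) = λ^2 - 8λ + 16 = 0.
Single eigenvalue λ = 4 with algebraic multiplicity 2.
Eigenvector v = (-1,2); generalized eigenvector w with (A-λI)w=v is (-1,1).
General solution: e^(4t)[C_1·v + C_2·(t·v + w)].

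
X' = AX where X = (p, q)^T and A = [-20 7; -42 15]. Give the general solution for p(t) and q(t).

p(t) = -C_1e^(t) + C_2e^(-6t), q(t) = -3C_1e^(t) + 2C_2e^(-6t)

Coefficient matrix A = [[-20, 7], [-42, 15]].
Characteristic polynomial det(A - λI) = λ^2 + 5λ - 6 = 0.
Eigenvalues λ = 1, -6.
For λ=1: (A-λI) row 1 is [-21, 7], so an eigenvector is (-1, -3).
For λ=-6: (A-λI) row 1 is [-14, 7], so an eigenvector is (1, 2).
General solution: C_1e^(t)(-1,-3) + C_2e^(-6t)(1,2).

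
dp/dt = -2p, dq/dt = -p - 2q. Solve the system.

p(t) = -K_2e^(-2t), q(t) = K_1e^(-2t) + K_2te^(-2t) - 2K_2e^(-2t)

Coefficient matrix A = [[-2, 0], [-1, -2]].
Characteristic polynomial det(A - λI) = λ^2 + 4λ + 4 = 0.
Single eigenvalue λ = -2 with algebraic multiplicity 2.
Eigenvector v = (0,1); generalized eigenvector w with (A-λI)w=v is (-1,-2).
General solution: e^(-2t)[K_1·v + K_2·(t·v + w)].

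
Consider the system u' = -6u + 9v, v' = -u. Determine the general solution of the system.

u(t) = -3K_1e^(-3t) - 3K_2te^(-3t) + K_2e^(-3t), v(t) = -K_1e^(-3t) - K_2te^(-3t)

Coefficient matrix A = [[-6, 9], [-1, 0]].
Characteristic polynomial det(A - λI) = λ^2 + 6λ + 9 = 0.
Single eigenvalue λ = -3 with algebraic multiplicity 2.
Eigenvector v = (-3,-1); generalized eigenvector w with (A-λI)w=v is (1,0).
General solution: e^(-3t)[K_1·v + K_2·(t·v + w)].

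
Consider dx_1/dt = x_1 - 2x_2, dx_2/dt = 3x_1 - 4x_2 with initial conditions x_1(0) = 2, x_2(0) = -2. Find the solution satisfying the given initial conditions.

Coefficient matrix A = [[1, -2], [3, -4]].
Characteristic polynomial det(A - λI) = λ^2 + 3λ + 2 = 0.
Eigenvalues λ = -2, -1.
For λ=-2: (A-λI) row 1 is [3, -2], so an eigenvector is (-2, -3).
For λ=-1: (A-λI) row 1 is [2, -2], so an eigenvector is (1, 1).
General solution: C_1e^(-2t)(-2,-3) + C_2e^(-t)(1,1).
Applying x_1(0)=2, x_2(0)=-2 gives C_1=4, C_2=10.

x_1(t) = 10e^(-t) - 8e^(-2t), x_2(t) = 10e^(-t) - 12e^(-2t)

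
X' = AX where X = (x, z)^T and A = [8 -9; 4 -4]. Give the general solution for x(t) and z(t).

Coefficient matrix A = [[8, -9], [4, -4]].
Characteristic polynomial det(A - λI) = λ^2 - 4λ + 4 = 0.
Single eigenvalue λ = 2 with algebraic multiplicity 2.
Eigenvector v = (-3,-2); generalized eigenvector w with (A-λI)w=v is (-2,-1).
General solution: e^(2t)[C_1·v + C_2·(t·v + w)].

x(t) = -3C_1e^(2t) - 3C_2te^(2t) - 2C_2e^(2t), z(t) = -2C_1e^(2t) - 2C_2te^(2t) - C_2e^(2t)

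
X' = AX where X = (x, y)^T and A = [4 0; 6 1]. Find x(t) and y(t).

Coefficient matrix A = [[4, 0], [6, 1]].
Characteristic polynomial det(A - λI) = λ^2 - 5λ + 4 = 0.
Eigenvalues λ = 1, 4.
For λ=1: (A-λI) row 1 is [3, 0], so an eigenvector is (0, 1).
For λ=4: (A-λI) row 2 is [6, -3], so an eigenvector is (1, 2).
General solution: c_1e^(t)(0,1) + c_2e^(4t)(1,2).

x(t) = c_2e^(4t), y(t) = c_1e^(t) + 2c_2e^(4t)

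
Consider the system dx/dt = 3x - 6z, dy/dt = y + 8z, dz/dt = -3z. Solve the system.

x(t) = -K_2e^(3t) + K_3e^(-3t), y(t) = K_1e^(t) - 2K_3e^(-3t), z(t) = K_3e^(-3t)

Coefficient matrix A = [[3, 0, -6], [0, 1, 8], [0, 0, -3]].
det(A - λI) = 0 gives eigenvalues λ = 1, 3, -3.
For λ=1: eigenvector (0,1,0).
For λ=3: eigenvector (-1,0,0).
For λ=-3: eigenvector (1,-2,1).
General solution: K_1e^(t)(0,1,0) + K_2e^(3t)(-1,0,0) + K_3e^(-3t)(1,-2,1).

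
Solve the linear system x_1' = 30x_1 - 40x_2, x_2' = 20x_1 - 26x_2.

x_1(t) = -3K_1e^(2t)sin(4t) + K_1e^(2t)cos(4t) + K_2e^(2t)sin(4t) + 3K_2e^(2t)cos(4t), x_2(t) = -2K_1e^(2t)sin(4t) + K_1e^(2t)cos(4t) + K_2e^(2t)sin(4t) + 2K_2e^(2t)cos(4t)

Coefficient matrix A = [[30, -40], [20, -26]].
Characteristic polynomial det(A - λI) = λ^2 - 4λ + 20 = 0.
Eigenvalues λ = 2 ± 4i (complex conjugate pair).
For λ=2+4i: an eigenvector is (1,1) - i(-3,-2) = (1 + 3i, 1 + 2i).
A real fundamental pair from Re and Im of e^((2+4i)t)v: X_1 = e^(2t)(cos(4t)·(1,1) + sin(4t)·(-3,-2)), X_2 = e^(2t)(sin(4t)·(1,1) - cos(4t)·(-3,-2)).
General solution: K_1X_1 + K_2X_2.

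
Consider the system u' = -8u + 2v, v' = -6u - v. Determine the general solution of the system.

Coefficient matrix A = [[-8, 2], [-6, -1]].
Characteristic polynomial det(A - λI) = λ^2 + 9λ + 20 = 0.
Eigenvalues λ = -4, -5.
For λ=-4: (A-λI) row 1 is [-4, 2], so an eigenvector is (1, 2).
For λ=-5: (A-λI) row 1 is [-3, 2], so an eigenvector is (-2, -3).
General solution: K_1e^(-4t)(1,2) + K_2e^(-5t)(-2,-3).

u(t) = K_1e^(-4t) - 2K_2e^(-5t), v(t) = 2K_1e^(-4t) - 3K_2e^(-5t)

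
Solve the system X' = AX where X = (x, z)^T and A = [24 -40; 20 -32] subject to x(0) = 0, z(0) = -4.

x(t) = 40e^(-4t)sin(4t), z(t) = 28e^(-4t)sin(4t) - 4e^(-4t)cos(4t)

Coefficient matrix A = [[24, -40], [20, -32]].
Characteristic polynomial det(A - λI) = λ^2 + 8λ + 32 = 0.
Eigenvalues λ = -4 ± 4i (complex conjugate pair).
For λ=-4+4i: an eigenvector is (-1,-1) - i(3,2) = (-1 - 3i, -1 - 2i).
A real fundamental pair from Re and Im of e^((-4+4i)t)v: X_1 = e^(-4t)(cos(4t)·(-1,-1) + sin(4t)·(3,2)), X_2 = e^(-4t)(sin(4t)·(-1,-1) - cos(4t)·(3,2)).
General solution: c_1X_1 + c_2X_2.
Applying x(0)=0, z(0)=-4 gives c_1=12, c_2=-4.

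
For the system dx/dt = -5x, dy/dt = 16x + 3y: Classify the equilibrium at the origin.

saddle

A = [[-5,0],[16,3]]; det(A-λI) = λ^2 + 2λ - 15.
λ = 3, -5: opposite signs.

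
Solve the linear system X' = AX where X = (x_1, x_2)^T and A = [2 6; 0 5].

x_1(t) = -C_1e^(2t) + 2C_2e^(5t), x_2(t) = C_2e^(5t)

Coefficient matrix A = [[2, 6], [0, 5]].
Characteristic polynomial det(A - λI) = λ^2 - 7λ + 10 = 0.
Eigenvalues λ = 2, 5.
For λ=2: (A-λI) row 1 is [0, 6], so an eigenvector is (-1, 0).
For λ=5: (A-λI) row 1 is [-3, 6], so an eigenvector is (2, 1).
General solution: C_1e^(2t)(-1,0) + C_2e^(5t)(2,1).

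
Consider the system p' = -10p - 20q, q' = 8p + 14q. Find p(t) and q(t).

Coefficient matrix A = [[-10, -20], [8, 14]].
Characteristic polynomial det(A - λI) = λ^2 - 4λ + 20 = 0.
Eigenvalues λ = 2 ± 4i (complex conjugate pair).
For λ=2+4i: an eigenvector is (-1,1) - i(-2,1) = (-1 + 2i, 1 - i).
A real fundamental pair from Re and Im of e^((2+4i)t)v: X_1 = e^(2t)(cos(4t)·(-1,1) + sin(4t)·(-2,1)), X_2 = e^(2t)(sin(4t)·(-1,1) - cos(4t)·(-2,1)).
General solution: K_1X_1 + K_2X_2.

p(t) = -2K_1e^(2t)sin(4t) - K_1e^(2t)cos(4t) - K_2e^(2t)sin(4t) + 2K_2e^(2t)cos(4t), q(t) = K_1e^(2t)sin(4t) + K_1e^(2t)cos(4t) + K_2e^(2t)sin(4t) - K_2e^(2t)cos(4t)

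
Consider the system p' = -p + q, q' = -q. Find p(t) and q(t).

p(t) = c_1e^(-t) + c_2te^(-t) + 2c_2e^(-t), q(t) = c_2e^(-t)

Coefficient matrix A = [[-1, 1], [0, -1]].
Characteristic polynomial det(A - λI) = λ^2 + 2λ + 1 = 0.
Single eigenvalue λ = -1 with algebraic multiplicity 2.
Eigenvector v = (1,0); generalized eigenvector w with (A-λI)w=v is (2,1).
General solution: e^(-t)[c_1·v + c_2·(t·v + w)].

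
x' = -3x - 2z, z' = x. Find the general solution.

x(t) = 2K_1e^(-2t) - K_2e^(-t), z(t) = -K_1e^(-2t) + K_2e^(-t)

Coefficient matrix A = [[-3, -2], [1, 0]].
Characteristic polynomial det(A - λI) = λ^2 + 3λ + 2 = 0.
Eigenvalues λ = -2, -1.
For λ=-2: (A-λI) row 1 is [-1, -2], so an eigenvector is (2, -1).
For λ=-1: (A-λI) row 1 is [-2, -2], so an eigenvector is (-1, 1).
General solution: K_1e^(-2t)(2,-1) + K_2e^(-t)(-1,1).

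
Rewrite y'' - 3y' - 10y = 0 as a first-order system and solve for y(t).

y(t) = c_1e^(5t) + c_2e^(-2t)

Let x_1 = y, x_2 = y'. Then x_1' = x_2 and x_2' = 10x_1 + 3x_2.
A = [[0,1],[10,3]]; det(A-λI) = λ^2 - 3λ - 10.
Eigenvalues λ = 5, -2 with eigenvectors (1,5), (1,-2).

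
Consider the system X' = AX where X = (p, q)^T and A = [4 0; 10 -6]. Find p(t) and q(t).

p(t) = -C_2e^(4t), q(t) = C_1e^(-6t) - C_2e^(4t)

Coefficient matrix A = [[4, 0], [10, -6]].
Characteristic polynomial det(A - λI) = λ^2 + 2λ - 24 = 0.
Eigenvalues λ = -6, 4.
For λ=-6: (A-λI) row 1 is [10, 0], so an eigenvector is (0, 1).
For λ=4: (A-λI) row 2 is [10, -10], so an eigenvector is (-1, -1).
General solution: C_1e^(-6t)(0,1) + C_2e^(4t)(-1,-1).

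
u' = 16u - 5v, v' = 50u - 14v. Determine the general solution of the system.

Coefficient matrix A = [[16, -5], [50, -14]].
Characteristic polynomial det(A - λI) = λ^2 - 2λ + 26 = 0.
Eigenvalues λ = 1 ± 5i (complex conjugate pair).
For λ=1+5i: an eigenvector is (-1,-3) - i(0,-1) = (-1, -3 + i).
A real fundamental pair from Re and Im of e^((1+5i)t)v: X_1 = e^(t)(cos(5t)·(-1,-3) + sin(5t)·(0,-1)), X_2 = e^(t)(sin(5t)·(-1,-3) - cos(5t)·(0,-1)).
General solution: c_1X_1 + c_2X_2.

u(t) = -c_1e^(t)cos(5t) - c_2e^(t)sin(5t), v(t) = -c_1e^(t)sin(5t) - 3c_1e^(t)cos(5t) - 3c_2e^(t)sin(5t) + c_2e^(t)cos(5t)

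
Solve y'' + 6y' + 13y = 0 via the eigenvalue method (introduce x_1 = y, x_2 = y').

y(t) = C_1e^(-3t)cos(2t) + C_2e^(-3t)sin(2t)

Let x_1 = y, x_2 = y'. Then x_1' = x_2 and x_2' = -13x_1 - 6x_2.
A = [[0,1],[-13,-6]]; det(A-λI) = λ^2 + 6λ + 13.
Eigenvalues λ = -3 ± 2i.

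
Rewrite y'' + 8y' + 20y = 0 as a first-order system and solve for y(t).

y(t) = C_1e^(-4t)cos(2t) + C_2e^(-4t)sin(2t)

Let x_1 = y, x_2 = y'. Then x_1' = x_2 and x_2' = -20x_1 - 8x_2.
A = [[0,1],[-20,-8]]; det(A-λI) = λ^2 + 8λ + 20.
Eigenvalues λ = -4 ± 2i.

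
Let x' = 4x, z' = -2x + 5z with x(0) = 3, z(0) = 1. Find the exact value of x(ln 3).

243

A = [[4,0],[-2,5]]; eigenvalues λ = 4, 5.
Eigenvectors: (1,2) for λ=4, (0,-1) for λ=5.
From the initial condition, c_1 = 3, c_2 = 5.
x(ln 3) = (3)(3^4)(1) + (5)(3^5)(0) = 243.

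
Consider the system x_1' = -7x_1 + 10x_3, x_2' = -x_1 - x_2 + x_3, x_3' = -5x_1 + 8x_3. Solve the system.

x_1(t) = 2c_1e^(-2t) + c_3e^(3t), x_2(t) = c_1e^(-2t) + c_2e^(-t), x_3(t) = c_1e^(-2t) + c_3e^(3t)

Coefficient matrix A = [[-7, 0, 10], [-1, -1, 1], [-5, 0, 8]].
det(A - λI) = 0 gives eigenvalues λ = -2, -1, 3.
For λ=-2: eigenvector (2,1,1).
For λ=-1: eigenvector (0,1,0).
For λ=3: eigenvector (1,0,1).
General solution: c_1e^(-2t)(2,1,1) + c_2e^(-t)(0,1,0) + c_3e^(3t)(1,0,1).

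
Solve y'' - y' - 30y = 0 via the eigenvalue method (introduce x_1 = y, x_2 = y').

Let x_1 = y, x_2 = y'. Then x_1' = x_2 and x_2' = 30x_1 + x_2.
A = [[0,1],[30,1]]; det(A-λI) = λ^2 - λ - 30.
Eigenvalues λ = -5, 6 with eigenvectors (1,-5), (1,6).

y(t) = C_1e^(-5t) + C_2e^(6t)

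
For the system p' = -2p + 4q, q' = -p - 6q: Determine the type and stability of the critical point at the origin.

stable improper node

A = [[-2,4],[-1,-6]]; det(A-λI) = λ^2 + 8λ + 16.
repeated λ = -4 with a single eigenvector.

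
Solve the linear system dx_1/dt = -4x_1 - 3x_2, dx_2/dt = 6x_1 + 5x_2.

x_1(t) = c_1e^(-t) + c_2e^(2t), x_2(t) = -c_1e^(-t) - 2c_2e^(2t)

Coefficient matrix A = [[-4, -3], [6, 5]].
Characteristic polynomial det(A - λI) = λ^2 - λ - 2 = 0.
Eigenvalues λ = -1, 2.
For λ=-1: (A-λI) row 1 is [-3, -3], so an eigenvector is (1, -1).
For λ=2: (A-λI) row 1 is [-6, -3], so an eigenvector is (1, -2).
General solution: c_1e^(-t)(1,-1) + c_2e^(2t)(1,-2).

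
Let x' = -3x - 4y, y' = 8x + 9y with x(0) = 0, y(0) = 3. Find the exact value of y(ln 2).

186

A = [[-3,-4],[8,9]]; eigenvalues λ = 5, 1.
Eigenvectors: (1,-2) for λ=5, (-1,1) for λ=1.
From the initial condition, c_1 = -3, c_2 = -3.
y(ln 2) = (-3)(2^5)(-2) + (-3)(2^1)(1) = 186.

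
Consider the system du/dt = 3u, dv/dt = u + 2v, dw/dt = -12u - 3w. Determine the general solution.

Coefficient matrix A = [[3, 0, 0], [1, 2, 0], [-12, 0, -3]].
det(A - λI) = 0 gives eigenvalues λ = -3, 2, 3.
For λ=-3: eigenvector (0,0,1).
For λ=2: eigenvector (0,1,0).
For λ=3: eigenvector (1,1,-2).
General solution: K_1e^(-3t)(0,0,1) + K_2e^(2t)(0,1,0) + K_3e^(3t)(1,1,-2).

u(t) = K_3e^(3t), v(t) = K_2e^(2t) + K_3e^(3t), w(t) = K_1e^(-3t) - 2K_3e^(3t)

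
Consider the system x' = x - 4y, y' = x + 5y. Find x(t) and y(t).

Coefficient matrix A = [[1, -4], [1, 5]].
Characteristic polynomial det(A - λI) = λ^2 - 6λ + 9 = 0.
Single eigenvalue λ = 3 with algebraic multiplicity 2.
Eigenvector v = (-2,1); generalized eigenvector w with (A-λI)w=v is (-1,1).
General solution: e^(3t)[C_1·v + C_2·(t·v + w)].

x(t) = -2C_1e^(3t) - 2C_2te^(3t) - C_2e^(3t), y(t) = C_1e^(3t) + C_2te^(3t) + C_2e^(3t)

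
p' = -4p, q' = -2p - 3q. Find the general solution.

Coefficient matrix A = [[-4, 0], [-2, -3]].
Characteristic polynomial det(A - λI) = λ^2 + 7λ + 12 = 0.
Eigenvalues λ = -3, -4.
For λ=-3: (A-λI) row 1 is [-1, 0], so an eigenvector is (0, -1).
For λ=-4: (A-λI) row 2 is [-2, 1], so an eigenvector is (-1, -2).
General solution: C_1e^(-3t)(0,-1) + C_2e^(-4t)(-1,-2).

p(t) = -C_2e^(-4t), q(t) = -C_1e^(-3t) - 2C_2e^(-4t)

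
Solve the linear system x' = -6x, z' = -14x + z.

x(t) = -c_2e^(-6t), z(t) = -c_1e^(t) - 2c_2e^(-6t)

Coefficient matrix A = [[-6, 0], [-14, 1]].
Characteristic polynomial det(A - λI) = λ^2 + 5λ - 6 = 0.
Eigenvalues λ = 1, -6.
For λ=1: (A-λI) row 1 is [-7, 0], so an eigenvector is (0, -1).
For λ=-6: (A-λI) row 2 is [-14, 7], so an eigenvector is (-1, -2).
General solution: c_1e^(t)(0,-1) + c_2e^(-6t)(-1,-2).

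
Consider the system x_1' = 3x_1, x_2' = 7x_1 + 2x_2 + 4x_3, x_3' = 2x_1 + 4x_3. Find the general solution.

Coefficient matrix A = [[3, 0, 0], [7, 2, 4], [2, 0, 4]].
det(A - λI) = 0 gives eigenvalues λ = 3, 4, 2.
For λ=3: eigenvector (1,-1,-2).
For λ=4: eigenvector (0,2,1).
For λ=2: eigenvector (0,1,0).
General solution: C_1e^(3t)(1,-1,-2) + C_2e^(4t)(0,2,1) + C_3e^(2t)(0,1,0).

x_1(t) = C_1e^(3t), x_2(t) = -C_1e^(3t) + 2C_2e^(4t) + C_3e^(2t), x_3(t) = -2C_1e^(3t) + C_2e^(4t)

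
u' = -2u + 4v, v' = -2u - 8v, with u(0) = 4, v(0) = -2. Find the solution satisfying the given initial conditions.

u(t) = 4e^(-4t), v(t) = -2e^(-4t)

Coefficient matrix A = [[-2, 4], [-2, -8]].
Characteristic polynomial det(A - λI) = λ^2 + 10λ + 24 = 0.
Eigenvalues λ = -6, -4.
For λ=-6: (A-λI) row 1 is [4, 4], so an eigenvector is (1, -1).
For λ=-4: (A-λI) row 1 is [2, 4], so an eigenvector is (2, -1).
General solution: K_1e^(-6t)(1,-1) + K_2e^(-4t)(2,-1).
Applying u(0)=4, v(0)=-2 gives K_1=0, K_2=2.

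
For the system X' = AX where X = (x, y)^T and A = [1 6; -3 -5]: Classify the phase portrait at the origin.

stable spiral

A = [[1,6],[-3,-5]]; det(A-λI) = λ^2 + 4λ + 13.
λ = -2 ± 3i: negative real part.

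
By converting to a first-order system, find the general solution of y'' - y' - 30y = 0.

y(t) = K_1e^(-5t) + K_2e^(6t)

Let x_1 = y, x_2 = y'. Then x_1' = x_2 and x_2' = 30x_1 + x_2.
A = [[0,1],[30,1]]; det(A-λI) = λ^2 - λ - 30.
Eigenvalues λ = -5, 6 with eigenvectors (1,-5), (1,6).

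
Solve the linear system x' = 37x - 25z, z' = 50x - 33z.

Coefficient matrix A = [[37, -25], [50, -33]].
Characteristic polynomial det(A - λI) = λ^2 - 4λ + 29 = 0.
Eigenvalues λ = 2 ± 5i (complex conjugate pair).
For λ=2+5i: an eigenvector is (1,1) - i(2,3) = (1 - 2i, 1 - 3i).
A real fundamental pair from Re and Im of e^((2+5i)t)v: X_1 = e^(2t)(cos(5t)·(1,1) + sin(5t)·(2,3)), X_2 = e^(2t)(sin(5t)·(1,1) - cos(5t)·(2,3)).
General solution: C_1X_1 + C_2X_2.

x(t) = 2C_1e^(2t)sin(5t) + C_1e^(2t)cos(5t) + C_2e^(2t)sin(5t) - 2C_2e^(2t)cos(5t), z(t) = 3C_1e^(2t)sin(5t) + C_1e^(2t)cos(5t) + C_2e^(2t)sin(5t) - 3C_2e^(2t)cos(5t)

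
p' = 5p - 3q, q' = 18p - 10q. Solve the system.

Coefficient matrix A = [[5, -3], [18, -10]].
Characteristic polynomial det(A - λI) = λ^2 + 5λ + 4 = 0.
Eigenvalues λ = -4, -1.
For λ=-4: (A-λI) row 1 is [9, -3], so an eigenvector is (-1, -3).
For λ=-1: (A-λI) row 1 is [6, -3], so an eigenvector is (1, 2).
General solution: C_1e^(-4t)(-1,-3) + C_2e^(-t)(1,2).

p(t) = -C_1e^(-4t) + C_2e^(-t), q(t) = -3C_1e^(-4t) + 2C_2e^(-t)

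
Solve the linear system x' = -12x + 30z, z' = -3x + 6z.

Coefficient matrix A = [[-12, 30], [-3, 6]].
Characteristic polynomial det(A - λI) = λ^2 + 6λ + 18 = 0.
Eigenvalues λ = -3 ± 3i (complex conjugate pair).
For λ=-3+3i: an eigenvector is (3,1) - i(1,0) = (3 - i, 1).
A real fundamental pair from Re and Im of e^((-3+3i)t)v: X_1 = e^(-3t)(cos(3t)·(3,1) + sin(3t)·(1,0)), X_2 = e^(-3t)(sin(3t)·(3,1) - cos(3t)·(1,0)).
General solution: c_1X_1 + c_2X_2.

x(t) = c_1e^(-3t)sin(3t) + 3c_1e^(-3t)cos(3t) + 3c_2e^(-3t)sin(3t) - c_2e^(-3t)cos(3t), z(t) = c_1e^(-3t)cos(3t) + c_2e^(-3t)sin(3t)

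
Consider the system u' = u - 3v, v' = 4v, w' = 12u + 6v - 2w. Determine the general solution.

u(t) = c_1e^(t) - c_2e^(4t), v(t) = c_2e^(4t), w(t) = 4c_1e^(t) - c_2e^(4t) + c_3e^(-2t)

Coefficient matrix A = [[1, -3, 0], [0, 4, 0], [12, 6, -2]].
det(A - λI) = 0 gives eigenvalues λ = 1, 4, -2.
For λ=1: eigenvector (1,0,4).
For λ=4: eigenvector (-1,1,-1).
For λ=-2: eigenvector (0,0,1).
General solution: c_1e^(t)(1,0,4) + c_2e^(4t)(-1,1,-1) + c_3e^(-2t)(0,0,1).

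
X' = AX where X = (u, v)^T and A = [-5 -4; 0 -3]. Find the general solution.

Coefficient matrix A = [[-5, -4], [0, -3]].
Characteristic polynomial det(A - λI) = λ^2 + 8λ + 15 = 0.
Eigenvalues λ = -5, -3.
For λ=-5: (A-λI) row 1 is [0, -4], so an eigenvector is (1, 0).
For λ=-3: (A-λI) row 1 is [-2, -4], so an eigenvector is (2, -1).
General solution: K_1e^(-5t)(1,0) + K_2e^(-3t)(2,-1).

u(t) = K_1e^(-5t) + 2K_2e^(-3t), v(t) = -K_2e^(-3t)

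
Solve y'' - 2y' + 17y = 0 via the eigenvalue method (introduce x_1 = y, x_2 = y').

Let x_1 = y, x_2 = y'. Then x_1' = x_2 and x_2' = -17x_1 + 2x_2.
A = [[0,1],[-17,2]]; det(A-λI) = λ^2 - 2λ + 17.
Eigenvalues λ = 1 ± 4i.

y(t) = K_1e^(t)cos(4t) + K_2e^(t)sin(4t)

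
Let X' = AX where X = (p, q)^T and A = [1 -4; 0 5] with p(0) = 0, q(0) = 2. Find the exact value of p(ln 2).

A = [[1,-4],[0,5]]; eigenvalues λ = 5, 1.
Eigenvectors: (-1,1) for λ=5, (-1,0) for λ=1.
From the initial condition, c_1 = 2, c_2 = -2.
p(ln 2) = (2)(2^5)(-1) + (-2)(2^1)(-1) = -60.

-60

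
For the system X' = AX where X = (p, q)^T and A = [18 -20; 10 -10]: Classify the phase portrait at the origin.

unstable spiral

A = [[18,-20],[10,-10]]; det(A-λI) = λ^2 - 8λ + 20.
λ = 4 ± 2i: positive real part.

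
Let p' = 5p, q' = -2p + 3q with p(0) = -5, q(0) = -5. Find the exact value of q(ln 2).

80

A = [[5,0],[-2,3]]; eigenvalues λ = 5, 3.
Eigenvectors: (1,-1) for λ=5, (0,-1) for λ=3.
From the initial condition, c_1 = -5, c_2 = 10.
q(ln 2) = (-5)(2^5)(-1) + (10)(2^3)(-1) = 80.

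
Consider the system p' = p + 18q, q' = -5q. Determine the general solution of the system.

Coefficient matrix A = [[1, 18], [0, -5]].
Characteristic polynomial det(A - λI) = λ^2 + 4λ - 5 = 0.
Eigenvalues λ = 1, -5.
For λ=1: (A-λI) row 1 is [0, 18], so an eigenvector is (-1, 0).
For λ=-5: (A-λI) row 1 is [6, 18], so an eigenvector is (-3, 1).
General solution: C_1e^(t)(-1,0) + C_2e^(-5t)(-3,1).

p(t) = -C_1e^(t) - 3C_2e^(-5t), q(t) = C_2e^(-5t)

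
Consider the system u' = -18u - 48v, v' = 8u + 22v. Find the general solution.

u(t) = -3c_1e^(-2t) - 2c_2e^(6t), v(t) = c_1e^(-2t) + c_2e^(6t)

Coefficient matrix A = [[-18, -48], [8, 22]].
Characteristic polynomial det(A - λI) = λ^2 - 4λ - 12 = 0.
Eigenvalues λ = -2, 6.
For λ=-2: (A-λI) row 1 is [-16, -48], so an eigenvector is (-3, 1).
For λ=6: (A-λI) row 1 is [-24, -48], so an eigenvector is (-2, 1).
General solution: c_1e^(-2t)(-3,1) + c_2e^(6t)(-2,1).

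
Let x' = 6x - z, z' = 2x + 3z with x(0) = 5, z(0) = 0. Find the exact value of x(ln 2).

A = [[6,-1],[2,3]]; eigenvalues λ = 4, 5.
Eigenvectors: (-1,-2) for λ=4, (1,1) for λ=5.
From the initial condition, c_1 = 5, c_2 = 10.
x(ln 2) = (5)(2^4)(-1) + (10)(2^5)(1) = 240.

240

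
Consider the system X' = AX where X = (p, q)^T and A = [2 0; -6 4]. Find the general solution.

Coefficient matrix A = [[2, 0], [-6, 4]].
Characteristic polynomial det(A - λI) = λ^2 - 6λ + 8 = 0.
Eigenvalues λ = 2, 4.
For λ=2: (A-λI) row 2 is [-6, 2], so an eigenvector is (1, 3).
For λ=4: (A-λI) row 1 is [-2, 0], so an eigenvector is (0, 1).
General solution: c_1e^(2t)(1,3) + c_2e^(4t)(0,1).

p(t) = c_1e^(2t), q(t) = 3c_1e^(2t) + c_2e^(4t)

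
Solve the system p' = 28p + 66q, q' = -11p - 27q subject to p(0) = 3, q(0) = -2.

p(t) = -3e^(6t) + 6e^(-5t), q(t) = e^(6t) - 3e^(-5t)

Coefficient matrix A = [[28, 66], [-11, -27]].
Characteristic polynomial det(A - λI) = λ^2 - λ - 30 = 0.
Eigenvalues λ = 6, -5.
For λ=6: (A-λI) row 1 is [22, 66], so an eigenvector is (-3, 1).
For λ=-5: (A-λI) row 1 is [33, 66], so an eigenvector is (-2, 1).
General solution: K_1e^(6t)(-3,1) + K_2e^(-5t)(-2,1).
Applying p(0)=3, q(0)=-2 gives K_1=1, K_2=-3.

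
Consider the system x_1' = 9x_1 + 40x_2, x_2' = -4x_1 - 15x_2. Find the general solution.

Coefficient matrix A = [[9, 40], [-4, -15]].
Characteristic polynomial det(A - λI) = λ^2 + 6λ + 25 = 0.
Eigenvalues λ = -3 ± 4i (complex conjugate pair).
For λ=-3+4i: an eigenvector is (-1,0) - i(-3,1) = (-1 + 3i, 0 - i).
A real fundamental pair from Re and Im of e^((-3+4i)t)v: X_1 = e^(-3t)(cos(4t)·(-1,0) + sin(4t)·(-3,1)), X_2 = e^(-3t)(sin(4t)·(-1,0) - cos(4t)·(-3,1)).
General solution: K_1X_1 + K_2X_2.

x_1(t) = -3K_1e^(-3t)sin(4t) - K_1e^(-3t)cos(4t) - K_2e^(-3t)sin(4t) + 3K_2e^(-3t)cos(4t), x_2(t) = K_1e^(-3t)sin(4t) - K_2e^(-3t)cos(4t)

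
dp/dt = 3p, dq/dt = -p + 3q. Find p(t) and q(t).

p(t) = -C_2e^(3t), q(t) = C_1e^(3t) + C_2te^(3t) - 2C_2e^(3t)

Coefficient matrix A = [[3, 0], [-1, 3]].
Characteristic polynomial det(A - λI) = λ^2 - 6λ + 9 = 0.
Single eigenvalue λ = 3 with algebraic multiplicity 2.
Eigenvector v = (0,1); generalized eigenvector w with (A-λI)w=v is (-1,-2).
General solution: e^(3t)[C_1·v + C_2·(t·v + w)].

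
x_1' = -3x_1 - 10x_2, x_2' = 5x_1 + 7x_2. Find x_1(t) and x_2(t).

x_1(t) = -c_1e^(2t)sin(5t) - c_1e^(2t)cos(5t) - c_2e^(2t)sin(5t) + c_2e^(2t)cos(5t), x_2(t) = c_1e^(2t)cos(5t) + c_2e^(2t)sin(5t)

Coefficient matrix A = [[-3, -10], [5, 7]].
Characteristic polynomial det(A - λI) = λ^2 - 4λ + 29 = 0.
Eigenvalues λ = 2 ± 5i (complex conjugate pair).
For λ=2+5i: an eigenvector is (-1,1) - i(-1,0) = (-1 + i, 1).
A real fundamental pair from Re and Im of e^((2+5i)t)v: X_1 = e^(2t)(cos(5t)·(-1,1) + sin(5t)·(-1,0)), X_2 = e^(2t)(sin(5t)·(-1,1) - cos(5t)·(-1,0)).
General solution: c_1X_1 + c_2X_2.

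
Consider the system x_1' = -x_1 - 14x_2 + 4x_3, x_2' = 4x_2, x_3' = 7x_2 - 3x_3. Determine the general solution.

x_1(t) = C_1e^(-t) - 2C_2e^(4t) - 2C_3e^(-3t), x_2(t) = C_2e^(4t), x_3(t) = C_2e^(4t) + C_3e^(-3t)

Coefficient matrix A = [[-1, -14, 4], [0, 4, 0], [0, 7, -3]].
det(A - λI) = 0 gives eigenvalues λ = -1, 4, -3.
For λ=-1: eigenvector (1,0,0).
For λ=4: eigenvector (-2,1,1).
For λ=-3: eigenvector (-2,0,1).
General solution: C_1e^(-t)(1,0,0) + C_2e^(4t)(-2,1,1) + C_3e^(-3t)(-2,0,1).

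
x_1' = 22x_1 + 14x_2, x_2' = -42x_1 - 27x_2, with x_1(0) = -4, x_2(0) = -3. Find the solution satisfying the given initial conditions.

Coefficient matrix A = [[22, 14], [-42, -27]].
Characteristic polynomial det(A - λI) = λ^2 + 5λ - 6 = 0.
Eigenvalues λ = 1, -6.
For λ=1: (A-λI) row 1 is [21, 14], so an eigenvector is (2, -3).
For λ=-6: (A-λI) row 1 is [28, 14], so an eigenvector is (1, -2).
General solution: c_1e^(t)(2,-3) + c_2e^(-6t)(1,-2).
Applying x_1(0)=-4, x_2(0)=-3 gives c_1=-11, c_2=18.

x_1(t) = -22e^(t) + 18e^(-6t), x_2(t) = 33e^(t) - 36e^(-6t)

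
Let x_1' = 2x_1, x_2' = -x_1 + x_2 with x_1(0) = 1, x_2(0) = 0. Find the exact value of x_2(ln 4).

A = [[2,0],[-1,1]]; eigenvalues λ = 1, 2.
Eigenvectors: (0,-1) for λ=1, (1,-1) for λ=2.
From the initial condition, c_1 = -1, c_2 = 1.
x_2(ln 4) = (-1)(4^1)(-1) + (1)(4^2)(-1) = -12.

-12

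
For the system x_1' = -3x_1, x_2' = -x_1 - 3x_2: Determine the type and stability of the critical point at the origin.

stable improper node

A = [[-3,0],[-1,-3]]; det(A-λI) = λ^2 + 6λ + 9.
repeated λ = -3 with a single eigenvector.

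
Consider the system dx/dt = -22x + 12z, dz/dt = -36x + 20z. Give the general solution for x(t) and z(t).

x(t) = C_1e^(2t) + 2C_2e^(-4t), z(t) = 2C_1e^(2t) + 3C_2e^(-4t)

Coefficient matrix A = [[-22, 12], [-36, 20]].
Characteristic polynomial det(A - λI) = λ^2 + 2λ - 8 = 0.
Eigenvalues λ = 2, -4.
For λ=2: (A-λI) row 1 is [-24, 12], so an eigenvector is (1, 2).
For λ=-4: (A-λI) row 1 is [-18, 12], so an eigenvector is (2, 3).
General solution: C_1e^(2t)(1,2) + C_2e^(-4t)(2,3).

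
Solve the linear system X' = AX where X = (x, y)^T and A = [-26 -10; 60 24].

Coefficient matrix A = [[-26, -10], [60, 24]].
Characteristic polynomial det(A - λI) = λ^2 + 2λ - 24 = 0.
Eigenvalues λ = -6, 4.
For λ=-6: (A-λI) row 1 is [-20, -10], so an eigenvector is (-1, 2).
For λ=4: (A-λI) row 1 is [-30, -10], so an eigenvector is (1, -3).
General solution: K_1e^(-6t)(-1,2) + K_2e^(4t)(1,-3).

x(t) = -K_1e^(-6t) + K_2e^(4t), y(t) = 2K_1e^(-6t) - 3K_2e^(4t)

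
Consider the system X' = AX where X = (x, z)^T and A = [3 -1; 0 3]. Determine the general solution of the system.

Coefficient matrix A = [[3, -1], [0, 3]].
Characteristic polynomial det(A - λI) = λ^2 - 6λ + 9 = 0.
Single eigenvalue λ = 3 with algebraic multiplicity 2.
Eigenvector v = (1,0); generalized eigenvector w with (A-λI)w=v is (3,-1).
General solution: e^(3t)[C_1·v + C_2·(t·v + w)].

x(t) = C_1e^(3t) + C_2te^(3t) + 3C_2e^(3t), z(t) = -C_2e^(3t)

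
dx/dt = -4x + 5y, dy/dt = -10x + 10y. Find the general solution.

Coefficient matrix A = [[-4, 5], [-10, 10]].
Characteristic polynomial det(A - λI) = λ^2 - 6λ + 10 = 0.
Eigenvalues λ = 3 ± i (complex conjugate pair).
For λ=3+i: an eigenvector is (-2,-3) - i(-1,-1) = (-2 + i, -3 + i).
A real fundamental pair from Re and Im of e^((3+i)t)v: X_1 = e^(3t)(cos(t)·(-2,-3) + sin(t)·(-1,-1)), X_2 = e^(3t)(sin(t)·(-2,-3) - cos(t)·(-1,-1)).
General solution: K_1X_1 + K_2X_2.

x(t) = -K_1e^(3t)sin(t) - 2K_1e^(3t)cos(t) - 2K_2e^(3t)sin(t) + K_2e^(3t)cos(t), y(t) = -K_1e^(3t)sin(t) - 3K_1e^(3t)cos(t) - 3K_2e^(3t)sin(t) + K_2e^(3t)cos(t)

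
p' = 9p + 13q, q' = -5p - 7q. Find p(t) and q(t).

Coefficient matrix A = [[9, 13], [-5, -7]].
Characteristic polynomial det(A - λI) = λ^2 - 2λ + 2 = 0.
Eigenvalues λ = 1 ± i (complex conjugate pair).
For λ=1+i: an eigenvector is (-2,1) - i(-3,2) = (-2 + 3i, 1 - 2i).
A real fundamental pair from Re and Im of e^((1+i)t)v: X_1 = e^(t)(cos(t)·(-2,1) + sin(t)·(-3,2)), X_2 = e^(t)(sin(t)·(-2,1) - cos(t)·(-3,2)).
General solution: c_1X_1 + c_2X_2.

p(t) = -3c_1e^(t)sin(t) - 2c_1e^(t)cos(t) - 2c_2e^(t)sin(t) + 3c_2e^(t)cos(t), q(t) = 2c_1e^(t)sin(t) + c_1e^(t)cos(t) + c_2e^(t)sin(t) - 2c_2e^(t)cos(t)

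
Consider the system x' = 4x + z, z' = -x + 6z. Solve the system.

Coefficient matrix A = [[4, 1], [-1, 6]].
Characteristic polynomial det(A - λI) = λ^2 - 10λ + 25 = 0.
Single eigenvalue λ = 5 with algebraic multiplicity 2.
Eigenvector v = (-1,-1); generalized eigenvector w with (A-λI)w=v is (-2,-3).
General solution: e^(5t)[c_1·v + c_2·(t·v + w)].

x(t) = -c_1e^(5t) - c_2te^(5t) - 2c_2e^(5t), z(t) = -c_1e^(5t) - c_2te^(5t) - 3c_2e^(5t)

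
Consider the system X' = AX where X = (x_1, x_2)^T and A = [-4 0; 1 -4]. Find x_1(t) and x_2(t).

Coefficient matrix A = [[-4, 0], [1, -4]].
Characteristic polynomial det(A - λI) = λ^2 + 8λ + 16 = 0.
Single eigenvalue λ = -4 with algebraic multiplicity 2.
Eigenvector v = (0,-1); generalized eigenvector w with (A-λI)w=v is (-1,2).
General solution: e^(-4t)[c_1·v + c_2·(t·v + w)].

x_1(t) = -c_2e^(-4t), x_2(t) = -c_1e^(-4t) - c_2te^(-4t) + 2c_2e^(-4t)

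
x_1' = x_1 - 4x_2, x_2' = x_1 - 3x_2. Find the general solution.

Coefficient matrix A = [[1, -4], [1, -3]].
Characteristic polynomial det(A - λI) = λ^2 + 2λ + 1 = 0.
Single eigenvalue λ = -1 with algebraic multiplicity 2.
Eigenvector v = (-2,-1); generalized eigenvector w with (A-λI)w=v is (1,1).
General solution: e^(-t)[K_1·v + K_2·(t·v + w)].

x_1(t) = -2K_1e^(-t) - 2K_2te^(-t) + K_2e^(-t), x_2(t) = -K_1e^(-t) - K_2te^(-t) + K_2e^(-t)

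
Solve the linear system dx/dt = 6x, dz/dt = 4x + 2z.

Coefficient matrix A = [[6, 0], [4, 2]].
Characteristic polynomial det(A - λI) = λ^2 - 8λ + 12 = 0.
Eigenvalues λ = 2, 6.
For λ=2: (A-λI) row 1 is [4, 0], so an eigenvector is (0, -1).
For λ=6: (A-λI) row 2 is [4, -4], so an eigenvector is (1, 1).
General solution: c_1e^(2t)(0,-1) + c_2e^(6t)(1,1).

x(t) = c_2e^(6t), z(t) = -c_1e^(2t) + c_2e^(6t)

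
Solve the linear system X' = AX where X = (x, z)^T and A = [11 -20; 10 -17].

x(t) = -3c_1e^(-3t)sin(2t) + c_1e^(-3t)cos(2t) + c_2e^(-3t)sin(2t) + 3c_2e^(-3t)cos(2t), z(t) = -2c_1e^(-3t)sin(2t) + c_1e^(-3t)cos(2t) + c_2e^(-3t)sin(2t) + 2c_2e^(-3t)cos(2t)

Coefficient matrix A = [[11, -20], [10, -17]].
Characteristic polynomial det(A - λI) = λ^2 + 6λ + 13 = 0.
Eigenvalues λ = -3 ± 2i (complex conjugate pair).
For λ=-3+2i: an eigenvector is (1,1) - i(-3,-2) = (1 + 3i, 1 + 2i).
A real fundamental pair from Re and Im of e^((-3+2i)t)v: X_1 = e^(-3t)(cos(2t)·(1,1) + sin(2t)·(-3,-2)), X_2 = e^(-3t)(sin(2t)·(1,1) - cos(2t)·(-3,-2)).
General solution: c_1X_1 + c_2X_2.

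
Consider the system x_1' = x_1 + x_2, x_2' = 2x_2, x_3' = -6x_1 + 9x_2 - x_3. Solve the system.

x_1(t) = C_2e^(2t) - C_3e^(t), x_2(t) = C_2e^(2t), x_3(t) = C_1e^(-t) + C_2e^(2t) + 3C_3e^(t)

Coefficient matrix A = [[1, 1, 0], [0, 2, 0], [-6, 9, -1]].
det(A - λI) = 0 gives eigenvalues λ = -1, 2, 1.
For λ=-1: eigenvector (0,0,1).
For λ=2: eigenvector (1,1,1).
For λ=1: eigenvector (-1,0,3).
General solution: C_1e^(-t)(0,0,1) + C_2e^(2t)(1,1,1) + C_3e^(t)(-1,0,3).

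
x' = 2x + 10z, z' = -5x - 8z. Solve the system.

x(t) = -C_1e^(-3t)sin(5t) - C_1e^(-3t)cos(5t) - C_2e^(-3t)sin(5t) + C_2e^(-3t)cos(5t), z(t) = C_1e^(-3t)sin(5t) - C_2e^(-3t)cos(5t)

Coefficient matrix A = [[2, 10], [-5, -8]].
Characteristic polynomial det(A - λI) = λ^2 + 6λ + 34 = 0.
Eigenvalues λ = -3 ± 5i (complex conjugate pair).
For λ=-3+5i: an eigenvector is (-1,0) - i(-1,1) = (-1 + i, 0 - i).
A real fundamental pair from Re and Im of e^((-3+5i)t)v: X_1 = e^(-3t)(cos(5t)·(-1,0) + sin(5t)·(-1,1)), X_2 = e^(-3t)(sin(5t)·(-1,0) - cos(5t)·(-1,1)).
General solution: C_1X_1 + C_2X_2.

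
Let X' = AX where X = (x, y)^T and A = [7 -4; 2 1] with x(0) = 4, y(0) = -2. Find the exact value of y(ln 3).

A = [[7,-4],[2,1]]; eigenvalues λ = 5, 3.
Eigenvectors: (2,1) for λ=5, (1,1) for λ=3.
From the initial condition, c_1 = 6, c_2 = -8.
y(ln 3) = (6)(3^5)(1) + (-8)(3^3)(1) = 1242.

1242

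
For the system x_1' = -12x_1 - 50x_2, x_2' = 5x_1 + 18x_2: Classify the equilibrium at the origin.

unstable spiral

A = [[-12,-50],[5,18]]; det(A-λI) = λ^2 - 6λ + 34.
λ = 3 ± 5i: positive real part.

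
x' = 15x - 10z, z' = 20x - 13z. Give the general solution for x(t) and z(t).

Coefficient matrix A = [[15, -10], [20, -13]].
Characteristic polynomial det(A - λI) = λ^2 - 2λ + 5 = 0.
Eigenvalues λ = 1 ± 2i (complex conjugate pair).
For λ=1+2i: an eigenvector is (-1,-1) - i(-2,-3) = (-1 + 2i, -1 + 3i).
A real fundamental pair from Re and Im of e^((1+2i)t)v: X_1 = e^(t)(cos(2t)·(-1,-1) + sin(2t)·(-2,-3)), X_2 = e^(t)(sin(2t)·(-1,-1) - cos(2t)·(-2,-3)).
General solution: c_1X_1 + c_2X_2.

x(t) = -2c_1e^(t)sin(2t) - c_1e^(t)cos(2t) - c_2e^(t)sin(2t) + 2c_2e^(t)cos(2t), z(t) = -3c_1e^(t)sin(2t) - c_1e^(t)cos(2t) - c_2e^(t)sin(2t) + 3c_2e^(t)cos(2t)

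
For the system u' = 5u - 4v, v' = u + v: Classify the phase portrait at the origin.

unstable improper node

A = [[5,-4],[1,1]]; det(A-λI) = λ^2 - 6λ + 9.
repeated λ = 3 with a single eigenvector.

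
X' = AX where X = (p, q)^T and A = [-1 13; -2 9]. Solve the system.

p(t) = -3K_1e^(4t)sin(t) - 2K_1e^(4t)cos(t) - 2K_2e^(4t)sin(t) + 3K_2e^(4t)cos(t), q(t) = -K_1e^(4t)sin(t) - K_1e^(4t)cos(t) - K_2e^(4t)sin(t) + K_2e^(4t)cos(t)

Coefficient matrix A = [[-1, 13], [-2, 9]].
Characteristic polynomial det(A - λI) = λ^2 - 8λ + 17 = 0.
Eigenvalues λ = 4 ± i (complex conjugate pair).
For λ=4+i: an eigenvector is (-2,-1) - i(-3,-1) = (-2 + 3i, -1 + i).
A real fundamental pair from Re and Im of e^((4+i)t)v: X_1 = e^(4t)(cos(t)·(-2,-1) + sin(t)·(-3,-1)), X_2 = e^(4t)(sin(t)·(-2,-1) - cos(t)·(-3,-1)).
General solution: K_1X_1 + K_2X_2.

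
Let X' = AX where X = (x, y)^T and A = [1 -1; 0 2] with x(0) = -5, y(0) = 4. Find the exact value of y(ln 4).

64

A = [[1,-1],[0,2]]; eigenvalues λ = 1, 2.
Eigenvectors: (1,0) for λ=1, (1,-1) for λ=2.
From the initial condition, c_1 = -1, c_2 = -4.
y(ln 4) = (-1)(4^1)(0) + (-4)(4^2)(-1) = 64.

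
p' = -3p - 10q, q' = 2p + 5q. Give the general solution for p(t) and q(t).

p(t) = -K_1e^(t)sin(2t) - 2K_1e^(t)cos(2t) - 2K_2e^(t)sin(2t) + K_2e^(t)cos(2t), q(t) = K_1e^(t)cos(2t) + K_2e^(t)sin(2t)

Coefficient matrix A = [[-3, -10], [2, 5]].
Characteristic polynomial det(A - λI) = λ^2 - 2λ + 5 = 0.
Eigenvalues λ = 1 ± 2i (complex conjugate pair).
For λ=1+2i: an eigenvector is (-2,1) - i(-1,0) = (-2 + i, 1).
A real fundamental pair from Re and Im of e^((1+2i)t)v: X_1 = e^(t)(cos(2t)·(-2,1) + sin(2t)·(-1,0)), X_2 = e^(t)(sin(2t)·(-2,1) - cos(2t)·(-1,0)).
General solution: K_1X_1 + K_2X_2.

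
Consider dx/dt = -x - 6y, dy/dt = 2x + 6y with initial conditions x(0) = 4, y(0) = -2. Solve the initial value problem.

Coefficient matrix A = [[-1, -6], [2, 6]].
Characteristic polynomial det(A - λI) = λ^2 - 5λ + 6 = 0.
Eigenvalues λ = 3, 2.
For λ=3: (A-λI) row 1 is [-4, -6], so an eigenvector is (3, -2).
For λ=2: (A-λI) row 1 is [-3, -6], so an eigenvector is (-2, 1).
General solution: c_1e^(3t)(3,-2) + c_2e^(2t)(-2,1).
Applying x(0)=4, y(0)=-2 gives c_1=0, c_2=-2.

x(t) = 4e^(2t), y(t) = -2e^(2t)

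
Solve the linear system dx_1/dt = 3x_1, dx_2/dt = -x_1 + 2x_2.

x_1(t) = K_1e^(3t), x_2(t) = -K_1e^(3t) + K_2e^(2t)

Coefficient matrix A = [[3, 0], [-1, 2]].
Characteristic polynomial det(A - λI) = λ^2 - 5λ + 6 = 0.
Eigenvalues λ = 3, 2.
For λ=3: (A-λI) row 2 is [-1, -1], so an eigenvector is (1, -1).
For λ=2: (A-λI) row 1 is [1, 0], so an eigenvector is (0, 1).
General solution: K_1e^(3t)(1,-1) + K_2e^(2t)(0,1).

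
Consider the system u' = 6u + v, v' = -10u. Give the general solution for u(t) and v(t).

Coefficient matrix A = [[6, 1], [-10, 0]].
Characteristic polynomial det(A - λI) = λ^2 - 6λ + 10 = 0.
Eigenvalues λ = 3 ± i (complex conjugate pair).
For λ=3+i: an eigenvector is (0,-1) - i(-1,3) = (0 + i, -1 - 3i).
A real fundamental pair from Re and Im of e^((3+i)t)v: X_1 = e^(3t)(cos(t)·(0,-1) + sin(t)·(-1,3)), X_2 = e^(3t)(sin(t)·(0,-1) - cos(t)·(-1,3)).
General solution: c_1X_1 + c_2X_2.

u(t) = -c_1e^(3t)sin(t) + c_2e^(3t)cos(t), v(t) = 3c_1e^(3t)sin(t) - c_1e^(3t)cos(t) - c_2e^(3t)sin(t) - 3c_2e^(3t)cos(t)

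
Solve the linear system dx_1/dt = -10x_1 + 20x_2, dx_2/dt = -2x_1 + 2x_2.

Coefficient matrix A = [[-10, 20], [-2, 2]].
Characteristic polynomial det(A - λI) = λ^2 + 8λ + 20 = 0.
Eigenvalues λ = -4 ± 2i (complex conjugate pair).
For λ=-4+2i: an eigenvector is (1,0) - i(-3,-1) = (1 + 3i, 0 + i).
A real fundamental pair from Re and Im of e^((-4+2i)t)v: X_1 = e^(-4t)(cos(2t)·(1,0) + sin(2t)·(-3,-1)), X_2 = e^(-4t)(sin(2t)·(1,0) - cos(2t)·(-3,-1)).
General solution: C_1X_1 + C_2X_2.

x_1(t) = -3C_1e^(-4t)sin(2t) + C_1e^(-4t)cos(2t) + C_2e^(-4t)sin(2t) + 3C_2e^(-4t)cos(2t), x_2(t) = -C_1e^(-4t)sin(2t) + C_2e^(-4t)cos(2t)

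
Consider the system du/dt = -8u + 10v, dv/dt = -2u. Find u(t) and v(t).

Coefficient matrix A = [[-8, 10], [-2, 0]].
Characteristic polynomial det(A - λI) = λ^2 + 8λ + 20 = 0.
Eigenvalues λ = -4 ± 2i (complex conjugate pair).
For λ=-4+2i: an eigenvector is (2,1) - i(1,0) = (2 - i, 1).
A real fundamental pair from Re and Im of e^((-4+2i)t)v: X_1 = e^(-4t)(cos(2t)·(2,1) + sin(2t)·(1,0)), X_2 = e^(-4t)(sin(2t)·(2,1) - cos(2t)·(1,0)).
General solution: K_1X_1 + K_2X_2.

u(t) = K_1e^(-4t)sin(2t) + 2K_1e^(-4t)cos(2t) + 2K_2e^(-4t)sin(2t) - K_2e^(-4t)cos(2t), v(t) = K_1e^(-4t)cos(2t) + K_2e^(-4t)sin(2t)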